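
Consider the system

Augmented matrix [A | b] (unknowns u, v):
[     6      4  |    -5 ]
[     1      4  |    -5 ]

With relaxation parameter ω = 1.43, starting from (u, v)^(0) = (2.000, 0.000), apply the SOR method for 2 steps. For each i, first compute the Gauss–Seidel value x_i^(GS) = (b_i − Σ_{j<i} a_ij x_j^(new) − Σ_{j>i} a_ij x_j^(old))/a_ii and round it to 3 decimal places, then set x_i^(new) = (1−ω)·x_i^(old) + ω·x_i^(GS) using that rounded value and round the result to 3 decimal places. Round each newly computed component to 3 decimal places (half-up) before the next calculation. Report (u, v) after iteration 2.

Iteration 1:
  u: GS value = (-5 - (4)·0.000) / (6) = -0.833;  u ← (1−ω)·2.000 + ω·-0.833 = -2.051
  v: GS value = (-5 - (1)·-2.051) / (4) = -0.737;  v ← (1−ω)·0.000 + ω·-0.737 = -1.054
Iteration 2:
  u: GS value = (-5 - (4)·-1.054) / (6) = -0.131;  u ← (1−ω)·-2.051 + ω·-0.131 = 0.695
  v: GS value = (-5 - (1)·0.695) / (4) = -1.424;  v ← (1−ω)·-1.054 + ω·-1.424 = -1.583

(0.695, -1.583)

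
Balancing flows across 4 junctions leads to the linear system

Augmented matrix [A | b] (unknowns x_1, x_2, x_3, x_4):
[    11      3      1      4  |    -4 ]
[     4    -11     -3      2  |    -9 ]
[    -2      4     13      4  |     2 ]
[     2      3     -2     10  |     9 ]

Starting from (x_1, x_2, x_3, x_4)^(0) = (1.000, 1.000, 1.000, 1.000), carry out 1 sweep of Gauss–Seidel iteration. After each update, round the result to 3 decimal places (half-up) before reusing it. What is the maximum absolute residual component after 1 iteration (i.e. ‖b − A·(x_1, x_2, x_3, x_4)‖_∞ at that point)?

4.135

Iteration 1:
  x_1 = (-4 - (3)·1.000 - (1)·1.000 - (4)·1.000) / (11) = -1.091
  x_2 = (-9 - (4)·-1.091 - (-3)·1.000 - (2)·1.000) / (-11) = 0.331
  x_3 = (2 - (-2)·-1.091 - (4)·0.331 - (4)·1.000) / (13) = -0.424
  x_4 = (9 - (2)·-1.091 - (3)·0.331 - (-2)·-0.424) / (10) = 0.934
Residual b − A·x = (3.696, -4.135, 0.270, 0.001); ∞-norm = 4.135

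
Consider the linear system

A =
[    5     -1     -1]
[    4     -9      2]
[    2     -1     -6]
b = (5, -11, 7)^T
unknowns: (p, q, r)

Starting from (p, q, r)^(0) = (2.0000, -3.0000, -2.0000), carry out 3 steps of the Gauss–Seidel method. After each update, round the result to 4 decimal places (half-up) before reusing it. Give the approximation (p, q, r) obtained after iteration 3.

Iteration 1:
  p = (5 - (-1)·-3.0000 - (-1)·-2.0000) / (5) = 0.0000
  q = (-11 - (4)·0.0000 - (2)·-2.0000) / (-9) = 0.7778
  r = (7 - (2)·0.0000 - (-1)·0.7778) / (-6) = -1.2963
Iteration 2:
  p = (5 - (-1)·0.7778 - (-1)·-1.2963) / (5) = 0.8963
  q = (-11 - (4)·0.8963 - (2)·-1.2963) / (-9) = 1.3325
  r = (7 - (2)·0.8963 - (-1)·1.3325) / (-6) = -1.0900
Iteration 3:
  p = (5 - (-1)·1.3325 - (-1)·-1.0900) / (5) = 1.0485
  q = (-11 - (4)·1.0485 - (2)·-1.0900) / (-9) = 1.4460
  r = (7 - (2)·1.0485 - (-1)·1.4460) / (-6) = -1.0582

(1.0485, 1.4460, -1.0582)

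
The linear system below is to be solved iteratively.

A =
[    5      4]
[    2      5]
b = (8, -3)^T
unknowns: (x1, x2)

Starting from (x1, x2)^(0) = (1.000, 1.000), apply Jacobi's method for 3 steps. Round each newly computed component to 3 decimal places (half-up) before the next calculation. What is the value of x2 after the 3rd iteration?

-1.560

Iteration 1:
  x1 = (8 - (4)·1.000) / (5) = 0.800
  x2 = (-3 - (2)·1.000) / (5) = -1.000
Iteration 2:
  x1 = (8 - (4)·-1.000) / (5) = 2.400
  x2 = (-3 - (2)·0.800) / (5) = -0.920
Iteration 3:
  x1 = (8 - (4)·-0.920) / (5) = 2.336
  x2 = (-3 - (2)·2.400) / (5) = -1.560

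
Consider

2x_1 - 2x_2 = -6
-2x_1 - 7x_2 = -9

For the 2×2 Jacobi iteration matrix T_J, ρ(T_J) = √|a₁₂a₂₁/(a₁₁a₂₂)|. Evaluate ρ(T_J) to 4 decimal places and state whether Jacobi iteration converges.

a₁₂a₂₁/(a₁₁a₂₂) = (-2)·(-2) / ((2)·(-7)) = -0.285714
ρ = √|-0.285714| = √0.285714 = 0.5345
ρ < 1, so Jacobi converges

0.5345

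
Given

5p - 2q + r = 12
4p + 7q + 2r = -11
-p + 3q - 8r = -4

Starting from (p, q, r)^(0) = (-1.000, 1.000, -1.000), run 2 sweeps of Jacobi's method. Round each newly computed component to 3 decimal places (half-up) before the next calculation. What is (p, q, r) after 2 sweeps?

Iteration 1:
  p = (12 - (-2)·1.000 - (1)·-1.000) / (5) = 3.000
  q = (-11 - (4)·-1.000 - (2)·-1.000) / (7) = -0.714
  r = (-4 - (-1)·-1.000 - (3)·1.000) / (-8) = 1.000
Iteration 2:
  p = (12 - (-2)·-0.714 - (1)·1.000) / (5) = 1.914
  q = (-11 - (4)·3.000 - (2)·1.000) / (7) = -3.571
  r = (-4 - (-1)·3.000 - (3)·-0.714) / (-8) = -0.143

(1.914, -3.571, -0.143)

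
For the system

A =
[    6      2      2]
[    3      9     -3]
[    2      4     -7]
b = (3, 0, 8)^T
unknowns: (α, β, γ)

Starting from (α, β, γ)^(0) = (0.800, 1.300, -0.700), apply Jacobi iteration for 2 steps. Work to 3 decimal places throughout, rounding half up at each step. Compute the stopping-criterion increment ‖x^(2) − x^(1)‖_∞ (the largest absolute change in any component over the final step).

Iteration 1:
  α = (3 - (2)·1.300 - (2)·-0.700) / (6) = 0.300
  β = (0 - (3)·0.800 - (-3)·-0.700) / (9) = -0.500
  γ = (8 - (2)·0.800 - (4)·1.300) / (-7) = -0.171
Iteration 2:
  α = (3 - (2)·-0.500 - (2)·-0.171) / (6) = 0.724
  β = (0 - (3)·0.300 - (-3)·-0.171) / (9) = -0.157
  γ = (8 - (2)·0.300 - (4)·-0.500) / (-7) = -1.343
Change: (0.424, 0.343, -1.172) → max |·| = 1.172

1.172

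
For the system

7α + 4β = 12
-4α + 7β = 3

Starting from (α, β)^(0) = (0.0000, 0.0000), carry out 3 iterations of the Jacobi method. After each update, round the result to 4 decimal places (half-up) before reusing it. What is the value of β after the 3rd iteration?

1.2682

Iteration 1:
  α = (12 - (4)·0.0000) / (7) = 1.7143
  β = (3 - (-4)·0.0000) / (7) = 0.4286
Iteration 2:
  α = (12 - (4)·0.4286) / (7) = 1.4694
  β = (3 - (-4)·1.7143) / (7) = 1.4082
Iteration 3:
  α = (12 - (4)·1.4082) / (7) = 0.9096
  β = (3 - (-4)·1.4694) / (7) = 1.2682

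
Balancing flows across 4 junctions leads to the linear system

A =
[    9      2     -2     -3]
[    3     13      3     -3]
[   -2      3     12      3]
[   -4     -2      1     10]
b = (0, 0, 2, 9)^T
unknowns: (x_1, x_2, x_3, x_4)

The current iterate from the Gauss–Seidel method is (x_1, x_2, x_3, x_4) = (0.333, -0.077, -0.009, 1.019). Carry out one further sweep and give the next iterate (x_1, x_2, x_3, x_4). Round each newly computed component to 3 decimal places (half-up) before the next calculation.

(0.355, 0.155, -0.068, 1.080)

One sweep:
  x_1 = (0 - (2)·-0.077 - (-2)·-0.009 - (-3)·1.019) / (9) = 0.355
  x_2 = (0 - (3)·0.355 - (3)·-0.009 - (-3)·1.019) / (13) = 0.155
  x_3 = (2 - (-2)·0.355 - (3)·0.155 - (3)·1.019) / (12) = -0.068
  x_4 = (9 - (-4)·0.355 - (-2)·0.155 - (1)·-0.068) / (10) = 1.080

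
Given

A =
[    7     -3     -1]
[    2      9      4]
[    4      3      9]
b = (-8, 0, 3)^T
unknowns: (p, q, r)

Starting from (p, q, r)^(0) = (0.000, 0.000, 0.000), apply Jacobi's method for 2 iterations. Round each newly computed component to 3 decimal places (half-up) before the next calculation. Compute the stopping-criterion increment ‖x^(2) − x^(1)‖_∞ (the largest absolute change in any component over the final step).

Iteration 1:
  p = (-8 - (-3)·0.000 - (-1)·0.000) / (7) = -1.143
  q = (0 - (2)·0.000 - (4)·0.000) / (9) = 0.000
  r = (3 - (4)·0.000 - (3)·0.000) / (9) = 0.333
Iteration 2:
  p = (-8 - (-3)·0.000 - (-1)·0.333) / (7) = -1.095
  q = (0 - (2)·-1.143 - (4)·0.333) / (9) = 0.106
  r = (3 - (4)·-1.143 - (3)·0.000) / (9) = 0.841
Change: (0.048, 0.106, 0.508) → max |·| = 0.508

0.508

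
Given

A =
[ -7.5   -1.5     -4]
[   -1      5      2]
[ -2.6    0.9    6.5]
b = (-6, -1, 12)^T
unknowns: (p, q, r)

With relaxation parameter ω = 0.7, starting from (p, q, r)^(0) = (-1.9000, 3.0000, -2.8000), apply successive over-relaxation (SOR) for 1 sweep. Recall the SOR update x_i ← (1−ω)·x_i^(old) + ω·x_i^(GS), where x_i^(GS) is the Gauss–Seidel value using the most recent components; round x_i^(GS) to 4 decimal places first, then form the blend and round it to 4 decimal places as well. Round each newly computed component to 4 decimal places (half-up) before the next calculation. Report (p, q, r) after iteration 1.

(0.6153, 1.6302, 0.4666)

Iteration 1:
  p: GS value = (-6 - (-1.5)·3.0000 - (-4)·-2.8000) / (-7.5) = 1.6933;  p ← (1−ω)·-1.9000 + ω·1.6933 = 0.6153
  q: GS value = (-1 - (-1)·0.6153 - (2)·-2.8000) / (5) = 1.0431;  q ← (1−ω)·3.0000 + ω·1.0431 = 1.6302
  r: GS value = (12 - (-2.6)·0.6153 - (0.9)·1.6302) / (6.5) = 1.8666;  r ← (1−ω)·-2.8000 + ω·1.8666 = 0.4666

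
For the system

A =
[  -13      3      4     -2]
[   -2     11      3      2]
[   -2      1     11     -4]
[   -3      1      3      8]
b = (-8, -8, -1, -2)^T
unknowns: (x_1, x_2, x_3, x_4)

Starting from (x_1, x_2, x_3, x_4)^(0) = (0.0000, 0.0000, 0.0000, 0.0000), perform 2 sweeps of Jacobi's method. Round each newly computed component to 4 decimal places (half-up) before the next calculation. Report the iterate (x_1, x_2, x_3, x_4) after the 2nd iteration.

(0.4580, -0.5451, -0.0038, 0.1058)

Iteration 1:
  x_1 = (-8 - (3)·0.0000 - (4)·0.0000 - (-2)·0.0000) / (-13) = 0.6154
  x_2 = (-8 - (-2)·0.0000 - (3)·0.0000 - (2)·0.0000) / (11) = -0.7273
  x_3 = (-1 - (-2)·0.0000 - (1)·0.0000 - (-4)·0.0000) / (11) = -0.0909
  x_4 = (-2 - (-3)·0.0000 - (1)·0.0000 - (3)·0.0000) / (8) = -0.2500
Iteration 2:
  x_1 = (-8 - (3)·-0.7273 - (4)·-0.0909 - (-2)·-0.2500) / (-13) = 0.4580
  x_2 = (-8 - (-2)·0.6154 - (3)·-0.0909 - (2)·-0.2500) / (11) = -0.5451
  x_3 = (-1 - (-2)·0.6154 - (1)·-0.7273 - (-4)·-0.2500) / (11) = -0.0038
  x_4 = (-2 - (-3)·0.6154 - (1)·-0.7273 - (3)·-0.0909) / (8) = 0.1058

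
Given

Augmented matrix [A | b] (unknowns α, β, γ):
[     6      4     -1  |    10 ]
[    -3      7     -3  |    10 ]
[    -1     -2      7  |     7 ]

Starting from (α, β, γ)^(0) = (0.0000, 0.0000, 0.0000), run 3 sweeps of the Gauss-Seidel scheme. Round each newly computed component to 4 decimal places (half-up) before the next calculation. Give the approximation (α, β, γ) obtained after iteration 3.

Iteration 1:
  α = (10 - (4)·0.0000 - (-1)·0.0000) / (6) = 1.6667
  β = (10 - (-3)·1.6667 - (-3)·0.0000) / (7) = 2.1429
  γ = (7 - (-1)·1.6667 - (-2)·2.1429) / (7) = 1.8504
Iteration 2:
  α = (10 - (4)·2.1429 - (-1)·1.8504) / (6) = 0.5465
  β = (10 - (-3)·0.5465 - (-3)·1.8504) / (7) = 2.4558
  γ = (7 - (-1)·0.5465 - (-2)·2.4558) / (7) = 1.7797
Iteration 3:
  α = (10 - (4)·2.4558 - (-1)·1.7797) / (6) = 0.3261
  β = (10 - (-3)·0.3261 - (-3)·1.7797) / (7) = 2.3311
  γ = (7 - (-1)·0.3261 - (-2)·2.3311) / (7) = 1.7126

(0.3261, 2.3311, 1.7126)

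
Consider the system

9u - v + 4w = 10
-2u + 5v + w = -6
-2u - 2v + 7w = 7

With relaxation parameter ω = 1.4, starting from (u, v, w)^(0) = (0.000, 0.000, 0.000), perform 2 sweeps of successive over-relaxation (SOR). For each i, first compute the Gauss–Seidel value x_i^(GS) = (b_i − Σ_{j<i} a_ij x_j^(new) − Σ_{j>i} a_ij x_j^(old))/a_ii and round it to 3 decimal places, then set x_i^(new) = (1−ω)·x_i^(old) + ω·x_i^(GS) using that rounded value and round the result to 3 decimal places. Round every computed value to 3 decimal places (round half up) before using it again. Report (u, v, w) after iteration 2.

Iteration 1:
  u: GS value = (10 - (-1)·0.000 - (4)·0.000) / (9) = 1.111;  u ← (1−ω)·0.000 + ω·1.111 = 1.555
  v: GS value = (-6 - (-2)·1.555 - (1)·0.000) / (5) = -0.578;  v ← (1−ω)·0.000 + ω·-0.578 = -0.809
  w: GS value = (7 - (-2)·1.555 - (-2)·-0.809) / (7) = 1.213;  w ← (1−ω)·0.000 + ω·1.213 = 1.698
Iteration 2:
  u: GS value = (10 - (-1)·-0.809 - (4)·1.698) / (9) = 0.267;  u ← (1−ω)·1.555 + ω·0.267 = -0.248
  v: GS value = (-6 - (-2)·-0.248 - (1)·1.698) / (5) = -1.639;  v ← (1−ω)·-0.809 + ω·-1.639 = -1.971
  w: GS value = (7 - (-2)·-0.248 - (-2)·-1.971) / (7) = 0.366;  w ← (1−ω)·1.698 + ω·0.366 = -0.167

(-0.248, -1.971, -0.167)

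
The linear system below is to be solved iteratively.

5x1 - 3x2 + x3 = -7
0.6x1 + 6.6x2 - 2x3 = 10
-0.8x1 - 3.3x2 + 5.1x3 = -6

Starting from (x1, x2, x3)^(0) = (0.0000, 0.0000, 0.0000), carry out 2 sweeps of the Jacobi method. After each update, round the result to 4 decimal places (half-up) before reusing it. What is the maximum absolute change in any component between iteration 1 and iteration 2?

1.1444

Iteration 1:
  x1 = (-7 - (-3)·0.0000 - (1)·0.0000) / (5) = -1.4000
  x2 = (10 - (0.6)·0.0000 - (-2)·0.0000) / (6.6) = 1.5152
  x3 = (-6 - (-0.8)·0.0000 - (-3.3)·0.0000) / (5.1) = -1.1765
Iteration 2:
  x1 = (-7 - (-3)·1.5152 - (1)·-1.1765) / (5) = -0.2556
  x2 = (10 - (0.6)·-1.4000 - (-2)·-1.1765) / (6.6) = 1.2859
  x3 = (-6 - (-0.8)·-1.4000 - (-3.3)·1.5152) / (5.1) = -0.4157
Change: (1.1444, -0.2293, 0.7608) → max |·| = 1.1444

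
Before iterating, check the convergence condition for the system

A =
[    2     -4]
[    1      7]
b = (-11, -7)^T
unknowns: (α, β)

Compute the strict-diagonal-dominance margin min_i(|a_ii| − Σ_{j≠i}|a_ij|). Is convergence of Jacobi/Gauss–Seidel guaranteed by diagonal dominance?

-2

row 1: |2| − (4) = -2
row 2: |7| − (1) = 6
minimum over rows = -2 → not strictly diagonally dominant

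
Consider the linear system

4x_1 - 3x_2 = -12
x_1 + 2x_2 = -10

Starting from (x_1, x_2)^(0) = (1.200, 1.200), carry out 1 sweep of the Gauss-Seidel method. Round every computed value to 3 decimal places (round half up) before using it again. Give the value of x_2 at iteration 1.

Iteration 1:
  x_1 = (-12 - (-3)·1.200) / (4) = -2.100
  x_2 = (-10 - (1)·-2.100) / (2) = -3.950

-3.950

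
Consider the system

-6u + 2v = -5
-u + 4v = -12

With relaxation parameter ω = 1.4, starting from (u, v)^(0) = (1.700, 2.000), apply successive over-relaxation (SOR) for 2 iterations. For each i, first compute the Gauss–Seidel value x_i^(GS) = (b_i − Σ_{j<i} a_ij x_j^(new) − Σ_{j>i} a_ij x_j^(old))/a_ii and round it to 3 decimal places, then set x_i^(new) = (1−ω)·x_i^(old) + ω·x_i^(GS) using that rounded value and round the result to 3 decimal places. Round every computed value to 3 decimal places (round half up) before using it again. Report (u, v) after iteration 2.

Iteration 1:
  u: GS value = (-5 - (2)·2.000) / (-6) = 1.500;  u ← (1−ω)·1.700 + ω·1.500 = 1.420
  v: GS value = (-12 - (-1)·1.420) / (4) = -2.645;  v ← (1−ω)·2.000 + ω·-2.645 = -4.503
Iteration 2:
  u: GS value = (-5 - (2)·-4.503) / (-6) = -0.668;  u ← (1−ω)·1.420 + ω·-0.668 = -1.503
  v: GS value = (-12 - (-1)·-1.503) / (4) = -3.376;  v ← (1−ω)·-4.503 + ω·-3.376 = -2.925

(-1.503, -2.925)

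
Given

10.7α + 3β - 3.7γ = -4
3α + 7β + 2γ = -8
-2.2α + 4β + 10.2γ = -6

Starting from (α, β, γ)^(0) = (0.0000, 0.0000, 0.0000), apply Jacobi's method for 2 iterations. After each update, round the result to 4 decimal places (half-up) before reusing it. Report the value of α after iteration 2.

-0.2568

Iteration 1:
  α = (-4 - (3)·0.0000 - (-3.7)·0.0000) / (10.7) = -0.3738
  β = (-8 - (3)·0.0000 - (2)·0.0000) / (7) = -1.1429
  γ = (-6 - (-2.2)·0.0000 - (4)·0.0000) / (10.2) = -0.5882
Iteration 2:
  α = (-4 - (3)·-1.1429 - (-3.7)·-0.5882) / (10.7) = -0.2568
  β = (-8 - (3)·-0.3738 - (2)·-0.5882) / (7) = -0.8146
  γ = (-6 - (-2.2)·-0.3738 - (4)·-1.1429) / (10.2) = -0.2207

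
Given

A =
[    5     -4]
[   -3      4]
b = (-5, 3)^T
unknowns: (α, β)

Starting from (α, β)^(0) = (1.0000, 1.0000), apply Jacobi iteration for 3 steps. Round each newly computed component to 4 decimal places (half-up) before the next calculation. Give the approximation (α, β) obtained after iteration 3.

Iteration 1:
  α = (-5 - (-4)·1.0000) / (5) = -0.2000
  β = (3 - (-3)·1.0000) / (4) = 1.5000
Iteration 2:
  α = (-5 - (-4)·1.5000) / (5) = 0.2000
  β = (3 - (-3)·-0.2000) / (4) = 0.6000
Iteration 3:
  α = (-5 - (-4)·0.6000) / (5) = -0.5200
  β = (3 - (-3)·0.2000) / (4) = 0.9000

(-0.5200, 0.9000)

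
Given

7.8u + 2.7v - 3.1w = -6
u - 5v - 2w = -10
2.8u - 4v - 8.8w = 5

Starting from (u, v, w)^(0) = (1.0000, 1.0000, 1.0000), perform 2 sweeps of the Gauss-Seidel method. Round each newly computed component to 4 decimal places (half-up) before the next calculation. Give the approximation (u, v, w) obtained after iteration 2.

(-1.8531, 2.2128, -2.1636)

Iteration 1:
  u = (-6 - (2.7)·1.0000 - (-3.1)·1.0000) / (7.8) = -0.7179
  v = (-10 - (1)·-0.7179 - (-2)·1.0000) / (-5) = 1.4564
  w = (5 - (2.8)·-0.7179 - (-4)·1.4564) / (-8.8) = -1.4586
Iteration 2:
  u = (-6 - (2.7)·1.4564 - (-3.1)·-1.4586) / (7.8) = -1.8531
  v = (-10 - (1)·-1.8531 - (-2)·-1.4586) / (-5) = 2.2128
  w = (5 - (2.8)·-1.8531 - (-4)·2.2128) / (-8.8) = -2.1636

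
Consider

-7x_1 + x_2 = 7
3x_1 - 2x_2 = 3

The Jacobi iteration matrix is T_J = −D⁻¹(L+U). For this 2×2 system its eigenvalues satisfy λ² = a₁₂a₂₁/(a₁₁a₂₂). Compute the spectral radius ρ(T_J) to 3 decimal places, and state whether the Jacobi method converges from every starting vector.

0.463

a₁₂a₂₁/(a₁₁a₂₂) = (1)·(3) / ((-7)·(-2)) = 0.214286
ρ = √|0.214286| = √0.214286 = 0.463
ρ < 1, so Jacobi converges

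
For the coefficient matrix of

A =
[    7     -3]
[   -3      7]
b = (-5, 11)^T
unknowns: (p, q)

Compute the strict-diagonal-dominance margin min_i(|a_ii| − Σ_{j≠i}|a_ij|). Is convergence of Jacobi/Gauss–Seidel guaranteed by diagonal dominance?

row 1: |7| − (3) = 4
row 2: |7| − (3) = 4
minimum over rows = 4 → strictly diagonally dominant (convergence guaranteed)

4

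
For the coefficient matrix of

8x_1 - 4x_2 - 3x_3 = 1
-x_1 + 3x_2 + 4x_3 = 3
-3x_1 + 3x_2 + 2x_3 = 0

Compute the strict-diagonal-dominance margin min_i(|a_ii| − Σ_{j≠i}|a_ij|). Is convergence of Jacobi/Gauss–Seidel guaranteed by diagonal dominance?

-4

row 1: |8| − (4+3) = 1
row 2: |3| − (1+4) = -2
row 3: |2| − (3+3) = -4
minimum over rows = -4 → not strictly diagonally dominant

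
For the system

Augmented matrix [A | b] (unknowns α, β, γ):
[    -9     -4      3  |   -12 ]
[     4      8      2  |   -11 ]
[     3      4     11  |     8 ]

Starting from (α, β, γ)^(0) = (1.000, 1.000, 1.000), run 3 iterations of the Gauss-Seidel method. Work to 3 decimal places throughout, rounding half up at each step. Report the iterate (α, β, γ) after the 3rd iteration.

Iteration 1:
  α = (-12 - (-4)·1.000 - (3)·1.000) / (-9) = 1.222
  β = (-11 - (4)·1.222 - (2)·1.000) / (8) = -2.236
  γ = (8 - (3)·1.222 - (4)·-2.236) / (11) = 1.207
Iteration 2:
  α = (-12 - (-4)·-2.236 - (3)·1.207) / (-9) = 2.729
  β = (-11 - (4)·2.729 - (2)·1.207) / (8) = -3.041
  γ = (8 - (3)·2.729 - (4)·-3.041) / (11) = 1.089
Iteration 3:
  α = (-12 - (-4)·-3.041 - (3)·1.089) / (-9) = 3.048
  β = (-11 - (4)·3.048 - (2)·1.089) / (8) = -3.171
  γ = (8 - (3)·3.048 - (4)·-3.171) / (11) = 1.049

(3.048, -3.171, 1.049)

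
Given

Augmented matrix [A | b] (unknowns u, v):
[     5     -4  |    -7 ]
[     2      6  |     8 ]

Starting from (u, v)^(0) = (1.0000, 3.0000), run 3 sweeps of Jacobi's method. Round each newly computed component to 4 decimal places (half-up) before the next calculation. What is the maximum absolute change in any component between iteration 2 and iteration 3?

0.5333

Iteration 1:
  u = (-7 - (-4)·3.0000) / (5) = 1.0000
  v = (8 - (2)·1.0000) / (6) = 1.0000
Iteration 2:
  u = (-7 - (-4)·1.0000) / (5) = -0.6000
  v = (8 - (2)·1.0000) / (6) = 1.0000
Iteration 3:
  u = (-7 - (-4)·1.0000) / (5) = -0.6000
  v = (8 - (2)·-0.6000) / (6) = 1.5333
Change: (0.0000, 0.5333) → max |·| = 0.5333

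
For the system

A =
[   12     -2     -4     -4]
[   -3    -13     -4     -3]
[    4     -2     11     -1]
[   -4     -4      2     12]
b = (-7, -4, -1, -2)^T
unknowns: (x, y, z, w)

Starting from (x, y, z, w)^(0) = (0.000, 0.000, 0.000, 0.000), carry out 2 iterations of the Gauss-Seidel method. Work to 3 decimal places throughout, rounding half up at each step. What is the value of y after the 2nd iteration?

Iteration 1:
  x = (-7 - (-2)·0.000 - (-4)·0.000 - (-4)·0.000) / (12) = -0.583
  y = (-4 - (-3)·-0.583 - (-4)·0.000 - (-3)·0.000) / (-13) = 0.442
  z = (-1 - (4)·-0.583 - (-2)·0.442 - (-1)·0.000) / (11) = 0.201
  w = (-2 - (-4)·-0.583 - (-4)·0.442 - (2)·0.201) / (12) = -0.247
Iteration 2:
  x = (-7 - (-2)·0.442 - (-4)·0.201 - (-4)·-0.247) / (12) = -0.525
  y = (-4 - (-3)·-0.525 - (-4)·0.201 - (-3)·-0.247) / (-13) = 0.424
  z = (-1 - (4)·-0.525 - (-2)·0.424 - (-1)·-0.247) / (11) = 0.155
  w = (-2 - (-4)·-0.525 - (-4)·0.424 - (2)·0.155) / (12) = -0.226

0.424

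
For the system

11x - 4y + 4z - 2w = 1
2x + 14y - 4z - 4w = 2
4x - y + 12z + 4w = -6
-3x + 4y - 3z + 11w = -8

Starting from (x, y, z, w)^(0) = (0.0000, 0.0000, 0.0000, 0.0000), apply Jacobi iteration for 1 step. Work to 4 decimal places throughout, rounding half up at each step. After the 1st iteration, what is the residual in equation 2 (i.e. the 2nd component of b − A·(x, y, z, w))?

-5.0916

Iteration 1:
  x = (1 - (-4)·0.0000 - (4)·0.0000 - (-2)·0.0000) / (11) = 0.0909
  y = (2 - (2)·0.0000 - (-4)·0.0000 - (-4)·0.0000) / (14) = 0.1429
  z = (-6 - (4)·0.0000 - (-1)·0.0000 - (4)·0.0000) / (12) = -0.5000
  w = (-8 - (-3)·0.0000 - (4)·0.0000 - (-3)·0.0000) / (11) = -0.7273
Residual b − A·x = (1.1171, -5.0916, 2.6885, -1.7986)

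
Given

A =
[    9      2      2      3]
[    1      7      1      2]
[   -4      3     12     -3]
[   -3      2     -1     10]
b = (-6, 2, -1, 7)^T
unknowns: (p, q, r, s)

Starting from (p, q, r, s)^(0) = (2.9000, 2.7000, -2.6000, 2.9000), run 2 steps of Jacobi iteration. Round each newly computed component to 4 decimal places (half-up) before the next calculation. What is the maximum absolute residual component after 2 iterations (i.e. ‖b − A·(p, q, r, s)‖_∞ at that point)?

Iteration 1:
  p = (-6 - (2)·2.7000 - (2)·-2.6000 - (3)·2.9000) / (9) = -1.6556
  q = (2 - (1)·2.9000 - (1)·-2.6000 - (2)·2.9000) / (7) = -0.5857
  r = (-1 - (-4)·2.9000 - (3)·2.7000 - (-3)·2.9000) / (12) = 0.9333
  s = (7 - (-3)·2.9000 - (2)·2.7000 - (-1)·-2.6000) / (10) = 0.7700
Iteration 2:
  p = (-6 - (2)·-0.5857 - (2)·0.9333 - (3)·0.7700) / (9) = -1.0006
  q = (2 - (1)·-1.6556 - (1)·0.9333 - (2)·0.7700) / (7) = 0.1689
  r = (-1 - (-4)·-1.6556 - (3)·-0.5857 - (-3)·0.7700) / (12) = -0.2963
  s = (7 - (-3)·-1.6556 - (2)·-0.5857 - (-1)·0.9333) / (10) = 0.4138
Residual b − A·x = (2.0188, 1.2870, -0.7121, -0.7739); ∞-norm = 2.0188

2.0188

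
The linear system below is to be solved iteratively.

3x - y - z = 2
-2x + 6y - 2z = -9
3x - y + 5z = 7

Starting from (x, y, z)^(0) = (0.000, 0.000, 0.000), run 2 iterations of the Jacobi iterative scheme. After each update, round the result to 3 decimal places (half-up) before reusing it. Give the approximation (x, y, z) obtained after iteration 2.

Iteration 1:
  x = (2 - (-1)·0.000 - (-1)·0.000) / (3) = 0.667
  y = (-9 - (-2)·0.000 - (-2)·0.000) / (6) = -1.500
  z = (7 - (3)·0.000 - (-1)·0.000) / (5) = 1.400
Iteration 2:
  x = (2 - (-1)·-1.500 - (-1)·1.400) / (3) = 0.633
  y = (-9 - (-2)·0.667 - (-2)·1.400) / (6) = -0.811
  z = (7 - (3)·0.667 - (-1)·-1.500) / (5) = 0.700

(0.633, -0.811, 0.700)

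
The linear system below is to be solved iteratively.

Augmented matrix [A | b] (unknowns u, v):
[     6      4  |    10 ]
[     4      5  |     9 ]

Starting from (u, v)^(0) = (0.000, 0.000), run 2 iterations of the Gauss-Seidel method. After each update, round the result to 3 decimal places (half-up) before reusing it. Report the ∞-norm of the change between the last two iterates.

Iteration 1:
  u = (10 - (4)·0.000) / (6) = 1.667
  v = (9 - (4)·1.667) / (5) = 0.466
Iteration 2:
  u = (10 - (4)·0.466) / (6) = 1.356
  v = (9 - (4)·1.356) / (5) = 0.715
Change: (-0.311, 0.249) → max |·| = 0.311

0.311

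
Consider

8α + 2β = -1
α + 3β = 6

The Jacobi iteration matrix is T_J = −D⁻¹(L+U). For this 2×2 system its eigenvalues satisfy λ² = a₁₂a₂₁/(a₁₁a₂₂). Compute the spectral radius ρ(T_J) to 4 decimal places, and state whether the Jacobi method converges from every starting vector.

a₁₂a₂₁/(a₁₁a₂₂) = (2)·(1) / ((8)·(3)) = 0.083333
ρ = √|0.083333| = √0.083333 = 0.2887
ρ < 1, so Jacobi converges

0.2887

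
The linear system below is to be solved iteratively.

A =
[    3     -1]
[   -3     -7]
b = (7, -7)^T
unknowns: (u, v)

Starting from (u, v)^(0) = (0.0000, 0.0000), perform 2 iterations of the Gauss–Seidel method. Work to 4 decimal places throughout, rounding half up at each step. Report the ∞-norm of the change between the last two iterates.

Iteration 1:
  u = (7 - (-1)·0.0000) / (3) = 2.3333
  v = (-7 - (-3)·2.3333) / (-7) = 0.0000
Iteration 2:
  u = (7 - (-1)·0.0000) / (3) = 2.3333
  v = (-7 - (-3)·2.3333) / (-7) = 0.0000
Change: (0.0000, 0.0000) → max |·| = 0.0000

0.0000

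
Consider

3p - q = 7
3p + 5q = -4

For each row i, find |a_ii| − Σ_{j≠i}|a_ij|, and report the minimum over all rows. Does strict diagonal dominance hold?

row 1: |3| − (1) = 2
row 2: |5| − (3) = 2
minimum over rows = 2 → strictly diagonally dominant (convergence guaranteed)

2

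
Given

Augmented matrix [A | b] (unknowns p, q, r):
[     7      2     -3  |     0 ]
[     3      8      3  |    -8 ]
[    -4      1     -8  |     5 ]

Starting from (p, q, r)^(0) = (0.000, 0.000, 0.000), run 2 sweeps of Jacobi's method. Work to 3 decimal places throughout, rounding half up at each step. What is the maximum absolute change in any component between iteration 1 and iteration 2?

Iteration 1:
  p = (0 - (2)·0.000 - (-3)·0.000) / (7) = 0.000
  q = (-8 - (3)·0.000 - (3)·0.000) / (8) = -1.000
  r = (5 - (-4)·0.000 - (1)·0.000) / (-8) = -0.625
Iteration 2:
  p = (0 - (2)·-1.000 - (-3)·-0.625) / (7) = 0.018
  q = (-8 - (3)·0.000 - (3)·-0.625) / (8) = -0.766
  r = (5 - (-4)·0.000 - (1)·-1.000) / (-8) = -0.750
Change: (0.018, 0.234, -0.125) → max |·| = 0.234

0.234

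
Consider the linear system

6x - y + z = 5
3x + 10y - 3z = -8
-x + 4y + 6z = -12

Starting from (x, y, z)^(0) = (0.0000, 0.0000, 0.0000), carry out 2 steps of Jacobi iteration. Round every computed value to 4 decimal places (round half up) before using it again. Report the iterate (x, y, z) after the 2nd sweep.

(1.0333, -1.6500, -1.3278)

Iteration 1:
  x = (5 - (-1)·0.0000 - (1)·0.0000) / (6) = 0.8333
  y = (-8 - (3)·0.0000 - (-3)·0.0000) / (10) = -0.8000
  z = (-12 - (-1)·0.0000 - (4)·0.0000) / (6) = -2.0000
Iteration 2:
  x = (5 - (-1)·-0.8000 - (1)·-2.0000) / (6) = 1.0333
  y = (-8 - (3)·0.8333 - (-3)·-2.0000) / (10) = -1.6500
  z = (-12 - (-1)·0.8333 - (4)·-0.8000) / (6) = -1.3278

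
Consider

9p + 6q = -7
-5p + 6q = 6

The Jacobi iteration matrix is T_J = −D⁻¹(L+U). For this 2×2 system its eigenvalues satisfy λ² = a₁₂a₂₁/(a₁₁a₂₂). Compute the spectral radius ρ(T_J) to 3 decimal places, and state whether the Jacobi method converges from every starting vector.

a₁₂a₂₁/(a₁₁a₂₂) = (6)·(-5) / ((9)·(6)) = -0.555556
ρ = √|-0.555556| = √0.555556 = 0.745
ρ < 1, so Jacobi converges

0.745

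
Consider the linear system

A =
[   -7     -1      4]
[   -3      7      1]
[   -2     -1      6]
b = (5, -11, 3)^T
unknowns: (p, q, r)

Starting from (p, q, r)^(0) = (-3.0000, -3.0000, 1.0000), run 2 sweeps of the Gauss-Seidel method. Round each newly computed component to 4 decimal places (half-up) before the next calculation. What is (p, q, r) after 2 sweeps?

(-0.2984, -1.7464, 0.1095)

Iteration 1:
  p = (5 - (-1)·-3.0000 - (4)·1.0000) / (-7) = 0.2857
  q = (-11 - (-3)·0.2857 - (1)·1.0000) / (7) = -1.5918
  r = (3 - (-2)·0.2857 - (-1)·-1.5918) / (6) = 0.3299
Iteration 2:
  p = (5 - (-1)·-1.5918 - (4)·0.3299) / (-7) = -0.2984
  q = (-11 - (-3)·-0.2984 - (1)·0.3299) / (7) = -1.7464
  r = (3 - (-2)·-0.2984 - (-1)·-1.7464) / (6) = 0.1095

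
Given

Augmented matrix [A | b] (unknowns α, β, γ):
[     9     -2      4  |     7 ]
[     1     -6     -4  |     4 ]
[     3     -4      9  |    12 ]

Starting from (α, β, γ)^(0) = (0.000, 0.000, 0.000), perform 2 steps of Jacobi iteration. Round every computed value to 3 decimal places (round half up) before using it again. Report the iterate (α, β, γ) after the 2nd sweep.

Iteration 1:
  α = (7 - (-2)·0.000 - (4)·0.000) / (9) = 0.778
  β = (4 - (1)·0.000 - (-4)·0.000) / (-6) = -0.667
  γ = (12 - (3)·0.000 - (-4)·0.000) / (9) = 1.333
Iteration 2:
  α = (7 - (-2)·-0.667 - (4)·1.333) / (9) = 0.037
  β = (4 - (1)·0.778 - (-4)·1.333) / (-6) = -1.426
  γ = (12 - (3)·0.778 - (-4)·-0.667) / (9) = 0.778

(0.037, -1.426, 0.778)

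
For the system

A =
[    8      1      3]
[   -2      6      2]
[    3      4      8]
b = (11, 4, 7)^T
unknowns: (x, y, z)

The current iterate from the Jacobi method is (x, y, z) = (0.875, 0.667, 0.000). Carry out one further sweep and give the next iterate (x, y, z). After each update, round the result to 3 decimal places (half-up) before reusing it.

(1.292, 0.958, 0.213)

One sweep:
  x = (11 - (1)·0.667 - (3)·0.000) / (8) = 1.292
  y = (4 - (-2)·0.875 - (2)·0.000) / (6) = 0.958
  z = (7 - (3)·0.875 - (4)·0.667) / (8) = 0.213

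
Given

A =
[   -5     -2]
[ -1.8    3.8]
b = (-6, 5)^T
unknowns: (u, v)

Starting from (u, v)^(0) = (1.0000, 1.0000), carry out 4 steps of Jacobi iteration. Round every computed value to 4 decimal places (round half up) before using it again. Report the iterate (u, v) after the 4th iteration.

(0.5820, 1.5631)

Iteration 1:
  u = (-6 - (-2)·1.0000) / (-5) = 0.8000
  v = (5 - (-1.8)·1.0000) / (3.8) = 1.7895
Iteration 2:
  u = (-6 - (-2)·1.7895) / (-5) = 0.4842
  v = (5 - (-1.8)·0.8000) / (3.8) = 1.6947
Iteration 3:
  u = (-6 - (-2)·1.6947) / (-5) = 0.5221
  v = (5 - (-1.8)·0.4842) / (3.8) = 1.5451
Iteration 4:
  u = (-6 - (-2)·1.5451) / (-5) = 0.5820
  v = (5 - (-1.8)·0.5221) / (3.8) = 1.5631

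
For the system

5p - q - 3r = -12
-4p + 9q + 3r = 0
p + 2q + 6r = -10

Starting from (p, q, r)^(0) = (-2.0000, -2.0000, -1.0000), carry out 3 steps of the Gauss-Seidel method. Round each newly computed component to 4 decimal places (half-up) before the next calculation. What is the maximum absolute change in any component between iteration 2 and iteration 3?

Iteration 1:
  p = (-12 - (-1)·-2.0000 - (-3)·-1.0000) / (5) = -3.4000
  q = (0 - (-4)·-3.4000 - (3)·-1.0000) / (9) = -1.1778
  r = (-10 - (1)·-3.4000 - (2)·-1.1778) / (6) = -0.7074
Iteration 2:
  p = (-12 - (-1)·-1.1778 - (-3)·-0.7074) / (5) = -3.0600
  q = (0 - (-4)·-3.0600 - (3)·-0.7074) / (9) = -1.1242
  r = (-10 - (1)·-3.0600 - (2)·-1.1242) / (6) = -0.7819
Iteration 3:
  p = (-12 - (-1)·-1.1242 - (-3)·-0.7819) / (5) = -3.0940
  q = (0 - (-4)·-3.0940 - (3)·-0.7819) / (9) = -1.1145
  r = (-10 - (1)·-3.0940 - (2)·-1.1145) / (6) = -0.7795
Change: (-0.0340, 0.0097, 0.0024) → max |·| = 0.0340

0.0340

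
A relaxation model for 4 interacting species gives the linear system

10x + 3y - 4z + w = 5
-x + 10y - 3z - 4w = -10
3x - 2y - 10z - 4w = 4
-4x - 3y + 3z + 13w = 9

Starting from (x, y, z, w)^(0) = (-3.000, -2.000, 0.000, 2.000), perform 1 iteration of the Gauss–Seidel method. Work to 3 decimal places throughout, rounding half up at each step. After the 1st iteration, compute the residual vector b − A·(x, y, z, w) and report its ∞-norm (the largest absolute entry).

8.455

Iteration 1:
  x = (5 - (3)·-2.000 - (-4)·0.000 - (1)·2.000) / (10) = 0.900
  y = (-10 - (-1)·0.900 - (-3)·0.000 - (-4)·2.000) / (10) = -0.110
  z = (4 - (3)·0.900 - (-2)·-0.110 - (-4)·2.000) / (-10) = -0.908
  w = (9 - (-4)·0.900 - (-3)·-0.110 - (3)·-0.908) / (13) = 1.153
Residual b − A·x = (-8.455, -6.112, -3.388, 0.005); ∞-norm = 8.455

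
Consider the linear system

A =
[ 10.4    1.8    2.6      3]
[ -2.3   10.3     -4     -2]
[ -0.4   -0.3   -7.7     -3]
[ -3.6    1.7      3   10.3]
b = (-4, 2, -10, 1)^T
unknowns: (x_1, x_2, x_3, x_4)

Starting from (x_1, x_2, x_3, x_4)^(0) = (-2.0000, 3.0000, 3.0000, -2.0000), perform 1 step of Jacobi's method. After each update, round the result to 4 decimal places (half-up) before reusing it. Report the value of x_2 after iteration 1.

0.5243

Iteration 1:
  x_1 = (-4 - (1.8)·3.0000 - (2.6)·3.0000 - (3)·-2.0000) / (10.4) = -1.0769
  x_2 = (2 - (-2.3)·-2.0000 - (-4)·3.0000 - (-2)·-2.0000) / (10.3) = 0.5243
  x_3 = (-10 - (-0.4)·-2.0000 - (-0.3)·3.0000 - (-3)·-2.0000) / (-7.7) = 2.0649
  x_4 = (1 - (-3.6)·-2.0000 - (1.7)·3.0000 - (3)·3.0000) / (10.3) = -1.9709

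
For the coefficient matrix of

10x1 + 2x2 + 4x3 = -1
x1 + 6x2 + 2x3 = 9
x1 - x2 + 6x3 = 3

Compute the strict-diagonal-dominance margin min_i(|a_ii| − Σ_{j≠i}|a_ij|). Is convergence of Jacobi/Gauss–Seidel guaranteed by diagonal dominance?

row 1: |10| − (2+4) = 4
row 2: |6| − (1+2) = 3
row 3: |6| − (1+1) = 4
minimum over rows = 3 → strictly diagonally dominant (convergence guaranteed)

3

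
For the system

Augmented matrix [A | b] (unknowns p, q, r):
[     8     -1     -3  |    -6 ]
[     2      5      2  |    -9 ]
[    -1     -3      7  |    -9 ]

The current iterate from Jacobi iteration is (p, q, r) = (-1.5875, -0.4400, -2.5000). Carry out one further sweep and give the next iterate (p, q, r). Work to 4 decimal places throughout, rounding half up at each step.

One sweep:
  p = (-6 - (-1)·-0.4400 - (-3)·-2.5000) / (8) = -1.7425
  q = (-9 - (2)·-1.5875 - (2)·-2.5000) / (5) = -0.1650
  r = (-9 - (-1)·-1.5875 - (-3)·-0.4400) / (7) = -1.7011

(-1.7425, -0.1650, -1.7011)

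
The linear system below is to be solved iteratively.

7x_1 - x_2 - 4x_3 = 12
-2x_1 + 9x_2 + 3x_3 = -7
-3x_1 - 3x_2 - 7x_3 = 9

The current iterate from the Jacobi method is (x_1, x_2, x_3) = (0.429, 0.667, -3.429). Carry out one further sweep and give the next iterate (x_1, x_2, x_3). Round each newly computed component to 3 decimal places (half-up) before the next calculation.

One sweep:
  x_1 = (12 - (-1)·0.667 - (-4)·-3.429) / (7) = -0.150
  x_2 = (-7 - (-2)·0.429 - (3)·-3.429) / (9) = 0.461
  x_3 = (9 - (-3)·0.429 - (-3)·0.667) / (-7) = -1.755

(-0.150, 0.461, -1.755)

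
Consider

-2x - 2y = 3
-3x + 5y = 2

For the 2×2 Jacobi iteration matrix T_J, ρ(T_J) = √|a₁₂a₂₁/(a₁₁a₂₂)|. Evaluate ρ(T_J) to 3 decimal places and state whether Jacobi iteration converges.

a₁₂a₂₁/(a₁₁a₂₂) = (-2)·(-3) / ((-2)·(5)) = -0.600000
ρ = √|-0.600000| = √0.600000 = 0.775
ρ < 1, so Jacobi converges

0.775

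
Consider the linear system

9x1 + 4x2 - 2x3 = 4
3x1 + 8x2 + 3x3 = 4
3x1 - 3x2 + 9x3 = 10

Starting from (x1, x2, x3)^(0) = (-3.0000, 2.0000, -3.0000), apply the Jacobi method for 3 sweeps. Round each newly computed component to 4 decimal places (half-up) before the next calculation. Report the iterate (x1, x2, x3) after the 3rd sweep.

(1.0329, -0.3391, 1.1229)

Iteration 1:
  x1 = (4 - (4)·2.0000 - (-2)·-3.0000) / (9) = -1.1111
  x2 = (4 - (3)·-3.0000 - (3)·-3.0000) / (8) = 2.7500
  x3 = (10 - (3)·-3.0000 - (-3)·2.0000) / (9) = 2.7778
Iteration 2:
  x1 = (4 - (4)·2.7500 - (-2)·2.7778) / (9) = -0.1605
  x2 = (4 - (3)·-1.1111 - (3)·2.7778) / (8) = -0.1250
  x3 = (10 - (3)·-1.1111 - (-3)·2.7500) / (9) = 2.3981
Iteration 3:
  x1 = (4 - (4)·-0.1250 - (-2)·2.3981) / (9) = 1.0329
  x2 = (4 - (3)·-0.1605 - (3)·2.3981) / (8) = -0.3391
  x3 = (10 - (3)·-0.1605 - (-3)·-0.1250) / (9) = 1.1229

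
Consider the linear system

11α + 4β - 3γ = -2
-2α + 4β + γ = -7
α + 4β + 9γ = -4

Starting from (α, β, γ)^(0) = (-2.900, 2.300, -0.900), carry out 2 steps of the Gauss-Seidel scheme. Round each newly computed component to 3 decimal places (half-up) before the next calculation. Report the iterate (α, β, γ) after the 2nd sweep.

(0.781, -1.523, 0.146)

Iteration 1:
  α = (-2 - (4)·2.300 - (-3)·-0.900) / (11) = -1.264
  β = (-7 - (-2)·-1.264 - (1)·-0.900) / (4) = -2.157
  γ = (-4 - (1)·-1.264 - (4)·-2.157) / (9) = 0.655
Iteration 2:
  α = (-2 - (4)·-2.157 - (-3)·0.655) / (11) = 0.781
  β = (-7 - (-2)·0.781 - (1)·0.655) / (4) = -1.523
  γ = (-4 - (1)·0.781 - (4)·-1.523) / (9) = 0.146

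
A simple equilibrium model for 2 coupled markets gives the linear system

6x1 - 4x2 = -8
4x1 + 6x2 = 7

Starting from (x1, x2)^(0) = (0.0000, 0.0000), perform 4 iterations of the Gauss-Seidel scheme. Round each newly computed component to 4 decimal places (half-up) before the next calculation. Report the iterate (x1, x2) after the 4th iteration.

Iteration 1:
  x1 = (-8 - (-4)·0.0000) / (6) = -1.3333
  x2 = (7 - (4)·-1.3333) / (6) = 2.0555
Iteration 2:
  x1 = (-8 - (-4)·2.0555) / (6) = 0.0370
  x2 = (7 - (4)·0.0370) / (6) = 1.1420
Iteration 3:
  x1 = (-8 - (-4)·1.1420) / (6) = -0.5720
  x2 = (7 - (4)·-0.5720) / (6) = 1.5480
Iteration 4:
  x1 = (-8 - (-4)·1.5480) / (6) = -0.3013
  x2 = (7 - (4)·-0.3013) / (6) = 1.3675

(-0.3013, 1.3675)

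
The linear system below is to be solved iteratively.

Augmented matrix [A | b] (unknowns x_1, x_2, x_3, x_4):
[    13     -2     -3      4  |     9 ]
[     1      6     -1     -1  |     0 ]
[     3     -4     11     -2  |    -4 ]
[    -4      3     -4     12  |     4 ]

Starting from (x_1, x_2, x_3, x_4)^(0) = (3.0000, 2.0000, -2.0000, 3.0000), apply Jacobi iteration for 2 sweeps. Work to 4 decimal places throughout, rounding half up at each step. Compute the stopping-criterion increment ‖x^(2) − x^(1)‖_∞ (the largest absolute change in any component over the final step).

Iteration 1:
  x_1 = (9 - (-2)·2.0000 - (-3)·-2.0000 - (4)·3.0000) / (13) = -0.3846
  x_2 = (0 - (1)·3.0000 - (-1)·-2.0000 - (-1)·3.0000) / (6) = -0.3333
  x_3 = (-4 - (3)·3.0000 - (-4)·2.0000 - (-2)·3.0000) / (11) = 0.0909
  x_4 = (4 - (-4)·3.0000 - (3)·2.0000 - (-4)·-2.0000) / (12) = 0.1667
Iteration 2:
  x_1 = (9 - (-2)·-0.3333 - (-3)·0.0909 - (4)·0.1667) / (13) = 0.6107
  x_2 = (0 - (1)·-0.3846 - (-1)·0.0909 - (-1)·0.1667) / (6) = 0.1070
  x_3 = (-4 - (3)·-0.3846 - (-4)·-0.3333 - (-2)·0.1667) / (11) = -0.3496
  x_4 = (4 - (-4)·-0.3846 - (3)·-0.3333 - (-4)·0.0909) / (12) = 0.3188
Change: (0.9953, 0.4403, -0.4405, 0.1521) → max |·| = 0.9953

0.9953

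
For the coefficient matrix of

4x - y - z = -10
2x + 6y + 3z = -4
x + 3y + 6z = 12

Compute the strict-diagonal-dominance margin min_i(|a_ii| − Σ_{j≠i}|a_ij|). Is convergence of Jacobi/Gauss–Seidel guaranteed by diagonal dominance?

row 1: |4| − (1+1) = 2
row 2: |6| − (2+3) = 1
row 3: |6| − (1+3) = 2
minimum over rows = 1 → strictly diagonally dominant (convergence guaranteed)

1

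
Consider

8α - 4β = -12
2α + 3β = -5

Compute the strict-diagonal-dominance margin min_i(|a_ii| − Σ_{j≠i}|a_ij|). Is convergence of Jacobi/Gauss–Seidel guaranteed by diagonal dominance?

row 1: |8| − (4) = 4
row 2: |3| − (2) = 1
minimum over rows = 1 → strictly diagonally dominant (convergence guaranteed)

1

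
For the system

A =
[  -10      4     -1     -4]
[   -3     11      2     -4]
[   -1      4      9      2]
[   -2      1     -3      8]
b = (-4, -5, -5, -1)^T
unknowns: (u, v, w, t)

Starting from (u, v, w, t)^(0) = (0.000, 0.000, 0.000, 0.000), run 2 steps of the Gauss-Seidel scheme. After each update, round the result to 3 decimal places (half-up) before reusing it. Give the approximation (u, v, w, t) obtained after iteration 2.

Iteration 1:
  u = (-4 - (4)·0.000 - (-1)·0.000 - (-4)·0.000) / (-10) = 0.400
  v = (-5 - (-3)·0.400 - (2)·0.000 - (-4)·0.000) / (11) = -0.345
  w = (-5 - (-1)·0.400 - (4)·-0.345 - (2)·0.000) / (9) = -0.358
  t = (-1 - (-2)·0.400 - (1)·-0.345 - (-3)·-0.358) / (8) = -0.116
Iteration 2:
  u = (-4 - (4)·-0.345 - (-1)·-0.358 - (-4)·-0.116) / (-10) = 0.344
  v = (-5 - (-3)·0.344 - (2)·-0.358 - (-4)·-0.116) / (11) = -0.338
  w = (-5 - (-1)·0.344 - (4)·-0.338 - (2)·-0.116) / (9) = -0.341
  t = (-1 - (-2)·0.344 - (1)·-0.338 - (-3)·-0.341) / (8) = -0.125

(0.344, -0.338, -0.341, -0.125)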